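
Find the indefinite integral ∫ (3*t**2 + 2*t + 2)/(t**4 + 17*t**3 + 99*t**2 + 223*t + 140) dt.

Factor the denominator: (t + 1)*(t + 4)*(t + 5)*(t + 7).
Partial-fraction decomposition: -15/(4*(t + 7)) + 67/(8*(t + 5)) - 14/(3*(t + 4)) + 1/(24*(t + 1)).
Integrate each term: A/(t−a) contributes A·log|t−a|.

log(t + 1)/24 - 14*log(t + 4)/3 + 67*log(t + 5)/8 - 15*log(t + 7)/4 + C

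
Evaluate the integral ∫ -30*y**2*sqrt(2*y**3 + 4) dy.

Let u = 2*y**3 + 4, so du = (6*y**2) dy.
Rewriting, the integral becomes -5·∫ √u du = -5·(2/3)u^(3/2).
Substituting back, u = 2*y**3 + 4.

-10*(2*y**3 + 4)**(3/2)/3 + C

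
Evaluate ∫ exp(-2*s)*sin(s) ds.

Let I denote the integral. Integrate by parts with u = sin(s), dv = exp(-2*s) ds, so v = -exp(-2*s)/2: I = -exp(-2*s)*sin(s)/2 + (1/2)·∫ exp(-2*s)*cos(s) ds.
Apply parts again with u = cos(s), dv = exp(-2*s) ds: ∫ exp(-2*s)*cos(s) ds = -exp(-2*s)*cos(s)/2 − (1/2)·I. Substituting back brings back I: I = -exp(-2*s)*sin(s)/2 - exp(-2*s)*cos(s)/4 − (1/4)·I.
Solving for I: (1 + 1/4)·I equals the remaining terms, so I = (4/5)·(-exp(-2*s)*sin(s)/2 - exp(-2*s)*cos(s)/4).

-2*exp(-2*s)*sin(s)/5 - exp(-2*s)*cos(s)/5 + C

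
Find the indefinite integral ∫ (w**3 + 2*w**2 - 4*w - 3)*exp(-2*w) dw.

Use integration by parts with u = w**3 + 2*w**2 - 4*w - 3, dv = exp(-2*w) dw, so v = -exp(-2*w)/2.
Apply parts 3 times (tabular method): alternate signs, differentiate u down to 0, integrate dv up.

(-4*w**3 - 14*w**2 + 2*w + 13)*exp(-2*w)/8 + C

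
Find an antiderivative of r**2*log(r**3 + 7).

Let u = r**3 + 7, so du = (3*r**2) dr.
The integral becomes (1/3)·∫ log(u) du; integrate by parts with u′=log(u), dv′=du.

r**3*log(r**3 + 7)/3 - r**3/3 + 7*log(r**3 + 7)/3 + C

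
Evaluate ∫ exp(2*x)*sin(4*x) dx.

Let I denote the integral. Integrate by parts with u = sin(4*x), dv = exp(2*x) dx, so v = exp(2*x)/2: I = exp(2*x)*sin(4*x)/2 − 2·∫ exp(2*x)*cos(4*x) dx.
Apply parts again with u = cos(4*x), dv = exp(2*x) dx: ∫ exp(2*x)*cos(4*x) dx = exp(2*x)*cos(4*x)/2 + 2·I. Substituting back brings back I: I = exp(2*x)*sin(4*x)/2 - exp(2*x)*cos(4*x) − 4·I.
Solving for I: (1 + 4)·I equals the remaining terms, so I = (1/5)·(exp(2*x)*sin(4*x)/2 - exp(2*x)*cos(4*x)).

exp(2*x)*sin(4*x)/10 - exp(2*x)*cos(4*x)/5 + C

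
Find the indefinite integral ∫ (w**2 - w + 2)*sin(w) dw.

-w**2*cos(w) + 2*w*sin(w) + w*cos(w) - sin(w) + C

Use integration by parts with u = w**2 - w + 2, dv = sin(w) dw, so v = -cos(w).
Apply parts 2 times (tabular method): alternate signs, differentiate u down to 0, integrate dv up.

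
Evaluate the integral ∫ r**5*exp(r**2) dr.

Let u = r², du = 2r dr; rewrite as (1/2)∫ u^2·exp(1u) du.
Now integrate by parts 2 times.

(r**4 - 2*r**2 + 2)*exp(r**2)/2 + C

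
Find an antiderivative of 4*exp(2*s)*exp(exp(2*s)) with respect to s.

Let u = exp(2*s), so du = (2*exp(2*s)) ds.
Rewriting, the integral becomes 2·∫ e^u du = 2·e^u.
Substituting back, u = exp(2*s).

2*exp(exp(2*s)) + C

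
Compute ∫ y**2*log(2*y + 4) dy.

y**3*log(2*y + 4)/3 - y**3/9 + y**2/3 - 4*y/3 + 8*log(y + 2)/3 + C

Use integration by parts with u = log(2*y + 4), dv = y**2 dy.
Then du = 2/(2*y + 4) dy and v = y**3/3.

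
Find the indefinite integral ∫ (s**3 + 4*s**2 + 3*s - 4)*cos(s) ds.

s**3*sin(s) + 4*s**2*sin(s) + 3*s**2*cos(s) - 3*s*sin(s) + 8*s*cos(s) - 12*sin(s) - 3*cos(s) + C

Use integration by parts with u = s**3 + 4*s**2 + 3*s - 4, dv = cos(s) ds, so v = sin(s).
Apply parts 3 times (tabular method): alternate signs, differentiate u down to 0, integrate dv up.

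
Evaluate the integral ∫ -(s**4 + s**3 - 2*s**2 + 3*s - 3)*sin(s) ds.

s**4*cos(s) - 4*s**3*sin(s) + s**3*cos(s) - 3*s**2*sin(s) - 14*s**2*cos(s) + 28*s*sin(s) - 3*s*cos(s) + 3*sin(s) + 25*cos(s) + C

Use integration by parts with u = s**4 + s**3 - 2*s**2 + 3*s - 3, dv = -sin(s) ds, so v = cos(s).
Apply parts 4 times (tabular method): alternate signs, differentiate u down to 0, integrate dv up.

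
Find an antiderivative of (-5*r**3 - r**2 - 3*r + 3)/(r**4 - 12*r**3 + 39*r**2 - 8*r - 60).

Factor the denominator: (r - 6)*(r - 5)*(r - 2)*(r + 1).
Partial-fraction decomposition: -5/(63*(r + 1)) - 47/(36*(r - 2)) + 331/(9*(r - 5)) - 1131/(28*(r - 6)).
Integrate each term: A/(r−a) contributes A·log|r−a|.

-1131*log(r - 6)/28 + 331*log(r - 5)/9 - 47*log(r - 2)/36 - 5*log(r + 1)/63 + C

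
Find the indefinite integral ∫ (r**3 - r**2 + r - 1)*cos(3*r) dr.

Use integration by parts with u = r**3 - r**2 + r - 1, dv = cos(3*r) dr, so v = sin(3*r)/3.
Apply parts 3 times (tabular method): alternate signs, differentiate u down to 0, integrate dv up.

r**3*sin(3*r)/3 - r**2*sin(3*r)/3 + r**2*cos(3*r)/3 + r*sin(3*r)/9 - 2*r*cos(3*r)/9 - 7*sin(3*r)/27 + cos(3*r)/27 + C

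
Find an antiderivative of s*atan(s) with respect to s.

s**2*atan(s)/2 - s/2 + atan(s)/2 + C

Use integration by parts with u = arctan(s), dv = s ds.
Then du = 1/(s**2 + 1) ds.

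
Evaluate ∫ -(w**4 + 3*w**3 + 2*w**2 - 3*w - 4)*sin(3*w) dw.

w**4*cos(3*w)/3 - 4*w**3*sin(3*w)/9 + w**3*cos(3*w) - w**2*sin(3*w) + 2*w**2*cos(3*w)/9 - 4*w*sin(3*w)/27 - 5*w*cos(3*w)/3 + 5*sin(3*w)/9 - 112*cos(3*w)/81 + C

Use integration by parts with u = w**4 + 3*w**3 + 2*w**2 - 3*w - 4, dv = -sin(3*w) dw, so v = cos(3*w)/3.
Apply parts 4 times (tabular method): alternate signs, differentiate u down to 0, integrate dv up.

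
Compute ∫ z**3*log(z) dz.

Use integration by parts with u = log(z), dv = z**3 dz.
Then du = 1/z dz and v = z**4/4.

z**4*log(z)/4 - z**4/16 + C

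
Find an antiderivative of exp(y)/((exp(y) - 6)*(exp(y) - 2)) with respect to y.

log(exp(y) - 6)/4 - log(exp(y) - 2)/4 + C

Let u = e^y, du = e^y dy.
The integral becomes ∫ du/((u-2)(u-6)); decompose into partial fractions.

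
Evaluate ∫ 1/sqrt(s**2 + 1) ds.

log(s + sqrt(s**2 + 1)) + C

Substitute s = tan(θ), so ds = sec(θ)^2 dθ and the radical becomes sqrt(s**2 + 1) = sec(θ) by the Pythagorean identity.
Integrate the resulting trig expression in θ, then back-substitute tan(θ) = s, sec(θ) = sqrt(s**2 + 1) (absorbing any constant into C).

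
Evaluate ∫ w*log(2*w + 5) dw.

w**2*log(2*w + 5)/2 - w**2/4 + 5*w/4 - 25*log(2*w + 5)/8 + C

Use integration by parts with u = log(2*w + 5), dv = w dw.
Then du = 2/(2*w + 5) dw and v = w**2/2.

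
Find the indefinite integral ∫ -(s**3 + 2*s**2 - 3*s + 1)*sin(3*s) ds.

s**3*cos(3*s)/3 - s**2*sin(3*s)/3 + 2*s**2*cos(3*s)/3 - 4*s*sin(3*s)/9 - 11*s*cos(3*s)/9 + 11*sin(3*s)/27 + 5*cos(3*s)/27 + C

Use integration by parts with u = s**3 + 2*s**2 - 3*s + 1, dv = -sin(3*s) ds, so v = cos(3*s)/3.
Apply parts 3 times (tabular method): alternate signs, differentiate u down to 0, integrate dv up.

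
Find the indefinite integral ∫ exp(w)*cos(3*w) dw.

Let I denote the integral. Integrate by parts with u = cos(3*w), dv = exp(w) dw, so v = exp(w): I = exp(w)*cos(3*w) + 3·∫ exp(w)*sin(3*w) dw.
Apply parts again with u = sin(3*w), dv = exp(w) dw: ∫ exp(w)*sin(3*w) dw = exp(w)*sin(3*w) − 3·I. Substituting back brings back I: I = 3*exp(w)*sin(3*w) + exp(w)*cos(3*w) − 9·I.
Solving for I: (1 + 9)·I equals the remaining terms, so I = (1/10)·(3*exp(w)*sin(3*w) + exp(w)*cos(3*w)).

3*exp(w)*sin(3*w)/10 + exp(w)*cos(3*w)/10 + C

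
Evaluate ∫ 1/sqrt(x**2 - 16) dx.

log(x + sqrt(x**2 - 16)) + C

Substitute x = 4·sec(θ), so dx = 4·sec(θ)*tan(θ) dθ and the radical becomes sqrt(x**2 - 16) = 4·tan(θ) by the Pythagorean identity.
Integrate the resulting trig expression in θ, then back-substitute sec(θ) = x/4, tan(θ) = sqrt(x**2 - 16)/4 (absorbing any constant into C).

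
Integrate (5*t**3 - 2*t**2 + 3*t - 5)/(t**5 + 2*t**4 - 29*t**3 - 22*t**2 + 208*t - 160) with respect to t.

295*log(t - 4)/432 - 11*log(t - 2)/28 + log(t - 1)/90 + 123*log(t + 4)/80 - 695*log(t + 5)/378 + C

Factor the denominator: (t - 4)*(t - 2)*(t - 1)*(t + 4)*(t + 5).
Partial-fraction decomposition: -695/(378*(t + 5)) + 123/(80*(t + 4)) + 1/(90*(t - 1)) - 11/(28*(t - 2)) + 295/(432*(t - 4)).
Integrate each term: A/(t−a) contributes A·log|t−a|.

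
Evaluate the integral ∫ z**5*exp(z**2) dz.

Let u = z², du = 2z dz; rewrite as (1/2)∫ u^2·exp(1u) du.
Now integrate by parts 2 times.

(z**4 - 2*z**2 + 2)*exp(z**2)/2 + C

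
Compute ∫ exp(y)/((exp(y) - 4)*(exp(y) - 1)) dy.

Let u = e^y, du = e^y dy.
The integral becomes ∫ du/((u-1)(u-4)); decompose into partial fractions.

log(exp(y) - 4)/3 - log(exp(y) - 1)/3 + C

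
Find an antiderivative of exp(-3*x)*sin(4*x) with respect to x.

Let I denote the integral. Integrate by parts with u = sin(4*x), dv = exp(-3*x) dx, so v = -exp(-3*x)/3: I = -exp(-3*x)*sin(4*x)/3 + (4/3)·∫ exp(-3*x)*cos(4*x) dx.
Apply parts again with u = cos(4*x), dv = exp(-3*x) dx: ∫ exp(-3*x)*cos(4*x) dx = -exp(-3*x)*cos(4*x)/3 − (4/3)·I. Substituting back brings back I: I = -exp(-3*x)*sin(4*x)/3 - 4*exp(-3*x)*cos(4*x)/9 − (16/9)·I.
Solving for I: (1 + 16/9)·I equals the remaining terms, so I = (9/25)·(-exp(-3*x)*sin(4*x)/3 - 4*exp(-3*x)*cos(4*x)/9).

-3*exp(-3*x)*sin(4*x)/25 - 4*exp(-3*x)*cos(4*x)/25 + C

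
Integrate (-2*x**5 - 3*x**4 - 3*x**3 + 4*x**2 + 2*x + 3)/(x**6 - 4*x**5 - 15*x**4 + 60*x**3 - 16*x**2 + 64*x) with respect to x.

3*log(x)/64 - 130273*log(x - 4)/73984 - 1531*log(x + 4)/4352 + 19*log(x**2 + 1)/578 + 8*atan(x)/289 + 2933/(544*x - 2176) + C

Factor the denominator: x*(x - 4)**2*(x + 4)*(x**2 + 1).
Partial-fraction decomposition: (19*x + 8)/(289*(x**2 + 1)) - 1531/(4352*(x + 4)) - 130273/(73984*(x - 4)) - 2933/(544*(x - 4)**2) + 3/(64*x).
Integrate each term; A/(x−a) gives A·log|x−a|; the (Bx+D)/(x²+p²) term gives a log and an atan.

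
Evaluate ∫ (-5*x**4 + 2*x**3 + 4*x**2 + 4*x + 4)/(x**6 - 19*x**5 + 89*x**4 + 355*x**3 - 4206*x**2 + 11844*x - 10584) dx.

2711567*log(x - 7)/67600 - 1469*log(x - 6)/36 + 299*log(x - 3)/432 - 9*log(x - 2)/200 + 1697*log(x + 6)/36504 + 11091/(260*x - 1820) + C

Factor the denominator: (x - 7)**2*(x - 6)*(x - 3)*(x - 2)*(x + 6).
Partial-fraction decomposition: 1697/(36504*(x + 6)) - 9/(200*(x - 2)) + 299/(432*(x - 3)) - 1469/(36*(x - 6)) + 2711567/(67600*(x - 7)) - 11091/(260*(x - 7)**2).
Integrate each term; A/(x−a) gives A·log|x−a|; A/(x−a)² gives −A/(x−a).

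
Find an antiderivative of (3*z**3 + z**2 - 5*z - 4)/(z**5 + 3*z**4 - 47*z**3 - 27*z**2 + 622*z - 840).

Factor the denominator: (z - 4)*(z - 3)*(z - 2)*(z + 5)*(z + 7).
Partial-fraction decomposition: -949/(1980*(z + 7)) + 47/(144*(z + 5)) + 1/(9*(z - 2)) - 71/(80*(z - 3)) + 92/(99*(z - 4)).
Integrate each term: A/(z−a) contributes A·log|z−a|.

92*log(z - 4)/99 - 71*log(z - 3)/80 + log(z - 2)/9 + 47*log(z + 5)/144 - 949*log(z + 7)/1980 + C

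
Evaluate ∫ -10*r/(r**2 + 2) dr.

-5*log(r**2 + 2) + C

Let u = r**2 + 2, so du = (2*r) dr.
Rewriting, the integral becomes -5·∫ 1/u du = -5·log(u).
Substituting back, u = r**2 + 2.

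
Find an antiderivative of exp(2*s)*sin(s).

Let I denote the integral. Integrate by parts with u = sin(s), dv = exp(2*s) ds, so v = exp(2*s)/2: I = exp(2*s)*sin(s)/2 − (1/2)·∫ exp(2*s)*cos(s) ds.
Apply parts again with u = cos(s), dv = exp(2*s) ds: ∫ exp(2*s)*cos(s) ds = exp(2*s)*cos(s)/2 + (1/2)·I. Substituting back brings back I: I = exp(2*s)*sin(s)/2 - exp(2*s)*cos(s)/4 − (1/4)·I.
Solving for I: (1 + 1/4)·I equals the remaining terms, so I = (4/5)·(exp(2*s)*sin(s)/2 - exp(2*s)*cos(s)/4).

2*exp(2*s)*sin(s)/5 - exp(2*s)*cos(s)/5 + C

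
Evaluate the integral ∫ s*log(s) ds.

Use integration by parts with u = log(s), dv = s ds.
Then du = 1/s ds and v = s**2/2.

s**2*log(s)/2 - s**2/4 + C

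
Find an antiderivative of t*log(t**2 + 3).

Let u = t**2 + 3, so du = (2*t) dt.
The integral becomes (1/2)·∫ log(u) du; integrate by parts with u′=log(u), dv′=du.

t**2*log(t**2 + 3)/2 - t**2/2 + 3*log(t**2 + 3)/2 + C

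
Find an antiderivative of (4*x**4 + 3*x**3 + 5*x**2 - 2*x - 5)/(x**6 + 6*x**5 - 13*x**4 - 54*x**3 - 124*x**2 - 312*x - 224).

1283*log(x - 4)/6600 - log(x + 1)/50 + 59*log(x + 2)/240 - 2943*log(x + 7)/5830 + 1793*log(x**2 + 4)/42400 + 1701*atan(x/2)/21200 + C

Factor the denominator: (x - 4)*(x + 1)*(x + 2)*(x + 7)*(x**2 + 4).
Partial-fraction decomposition: (1793*x + 3402)/(21200*(x**2 + 4)) - 2943/(5830*(x + 7)) + 59/(240*(x + 2)) - 1/(50*(x + 1)) + 1283/(6600*(x - 4)).
Integrate each term; A/(x−a) gives A·log|x−a|; the (Bx+D)/(x²+p²) term gives a log and an atan.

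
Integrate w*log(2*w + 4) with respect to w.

Use integration by parts with u = log(2*w + 4), dv = w dw.
Then du = 2/(2*w + 4) dw and v = w**2/2.

w**2*log(2*w + 4)/2 - w**2/4 + w - 2*log(w + 2) + C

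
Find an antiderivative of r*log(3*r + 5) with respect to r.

r**2*log(3*r + 5)/2 - r**2/4 + 5*r/6 - 25*log(3*r + 5)/18 + C

Use integration by parts with u = log(3*r + 5), dv = r dr.
Then du = 3/(3*r + 5) dr and v = r**2/2.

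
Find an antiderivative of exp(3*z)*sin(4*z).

3*exp(3*z)*sin(4*z)/25 - 4*exp(3*z)*cos(4*z)/25 + C

Let I denote the integral. Integrate by parts with u = sin(4*z), dv = exp(3*z) dz, so v = exp(3*z)/3: I = exp(3*z)*sin(4*z)/3 − (4/3)·∫ exp(3*z)*cos(4*z) dz.
Apply parts again with u = cos(4*z), dv = exp(3*z) dz: ∫ exp(3*z)*cos(4*z) dz = exp(3*z)*cos(4*z)/3 + (4/3)·I. Substituting back brings back I: I = exp(3*z)*sin(4*z)/3 - 4*exp(3*z)*cos(4*z)/9 − (16/9)·I.
Solving for I: (1 + 16/9)·I equals the remaining terms, so I = (9/25)·(exp(3*z)*sin(4*z)/3 - 4*exp(3*z)*cos(4*z)/9).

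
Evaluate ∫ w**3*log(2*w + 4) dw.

w**4*log(2*w + 4)/4 - w**4/16 + w**3/6 - w**2/2 + 2*w - 4*log(w + 2) + C

Use integration by parts with u = log(2*w + 4), dv = w**3 dw.
Then du = 2/(2*w + 4) dw and v = w**4/4.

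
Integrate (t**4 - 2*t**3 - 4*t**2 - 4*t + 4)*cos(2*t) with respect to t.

t**4*sin(2*t)/2 - t**3*sin(2*t) + t**3*cos(2*t) - 7*t**2*sin(2*t)/2 - 3*t**2*cos(2*t)/2 - t*sin(2*t)/2 - 7*t*cos(2*t)/2 + 15*sin(2*t)/4 - cos(2*t)/4 + C

Use integration by parts with u = t**4 - 2*t**3 - 4*t**2 - 4*t + 4, dv = cos(2*t) dt, so v = sin(2*t)/2.
Apply parts 4 times (tabular method): alternate signs, differentiate u down to 0, integrate dv up.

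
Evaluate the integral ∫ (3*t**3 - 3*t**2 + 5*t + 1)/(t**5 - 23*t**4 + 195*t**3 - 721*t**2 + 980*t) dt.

log(t)/980 - 3445*log(t - 7)/294 + 163*log(t - 5)/10 - 55*log(t - 4)/12 - 153/(7*t - 49) + C

Factor the denominator: t*(t - 7)**2*(t - 5)*(t - 4).
Partial-fraction decomposition: -55/(12*(t - 4)) + 163/(10*(t - 5)) - 3445/(294*(t - 7)) + 153/(7*(t - 7)**2) + 1/(980*t).
Integrate each term; A/(t−a) gives A·log|t−a|; A/(t−a)² gives −A/(t−a).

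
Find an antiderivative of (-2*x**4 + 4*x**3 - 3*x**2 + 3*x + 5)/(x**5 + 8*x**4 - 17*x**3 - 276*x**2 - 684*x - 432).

-259*log(x - 6)/1080 + log(x + 1)/30 - 301*log(x + 3)/54 + 823*log(x + 4)/60 - 3577*log(x + 6)/360 + C

Factor the denominator: (x - 6)*(x + 1)*(x + 3)*(x + 4)*(x + 6).
Partial-fraction decomposition: -3577/(360*(x + 6)) + 823/(60*(x + 4)) - 301/(54*(x + 3)) + 1/(30*(x + 1)) - 259/(1080*(x - 6)).
Integrate each term: A/(x−a) contributes A·log|x−a|.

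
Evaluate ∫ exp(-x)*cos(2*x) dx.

2*exp(-x)*sin(2*x)/5 - exp(-x)*cos(2*x)/5 + C

Let I denote the integral. Integrate by parts with u = cos(2*x), dv = exp(-x) dx, so v = -exp(-x): I = -exp(-x)*cos(2*x) − 2·∫ exp(-x)*sin(2*x) dx.
Apply parts again with u = sin(2*x), dv = exp(-x) dx: ∫ exp(-x)*sin(2*x) dx = -exp(-x)*sin(2*x) + 2·I. Substituting back brings back I: I = 2*exp(-x)*sin(2*x) - exp(-x)*cos(2*x) − 4·I.
Solving for I: (1 + 4)·I equals the remaining terms, so I = (1/5)·(2*exp(-x)*sin(2*x) - exp(-x)*cos(2*x)).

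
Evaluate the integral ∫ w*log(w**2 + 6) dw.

w**2*log(w**2 + 6)/2 - w**2/2 + 3*log(w**2 + 6) + C

Let u = w**2 + 6, so du = (2*w) dw.
The integral becomes (1/2)·∫ log(u) du; integrate by parts with u′=log(u), dv′=du.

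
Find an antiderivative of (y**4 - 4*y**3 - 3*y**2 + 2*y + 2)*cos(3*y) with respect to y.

Use integration by parts with u = y**4 - 4*y**3 - 3*y**2 + 2*y + 2, dv = cos(3*y) dy, so v = sin(3*y)/3.
Apply parts 4 times (tabular method): alternate signs, differentiate u down to 0, integrate dv up.

y**4*sin(3*y)/3 - 4*y**3*sin(3*y)/3 + 4*y**3*cos(3*y)/9 - 13*y**2*sin(3*y)/9 - 4*y**2*cos(3*y)/3 + 14*y*sin(3*y)/9 - 26*y*cos(3*y)/27 + 80*sin(3*y)/81 + 14*cos(3*y)/27 + C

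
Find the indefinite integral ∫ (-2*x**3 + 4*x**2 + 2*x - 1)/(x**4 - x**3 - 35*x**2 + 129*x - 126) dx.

Factor the denominator: (x - 3)**2*(x - 2)*(x + 7).
Partial-fraction decomposition: -289/(300*(x + 7)) + 1/(3*(x - 2)) - 137/(100*(x - 3)) - 13/(10*(x - 3)**2).
Integrate each term; A/(x−a) gives A·log|x−a|; A/(x−a)² gives −A/(x−a).

-137*log(x - 3)/100 + log(x - 2)/3 - 289*log(x + 7)/300 + 13/(10*x - 30) + C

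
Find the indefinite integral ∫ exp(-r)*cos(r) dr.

Let I denote the integral. Integrate by parts with u = cos(r), dv = exp(-r) dr, so v = -exp(-r): I = -exp(-r)*cos(r) − ∫ exp(-r)*sin(r) dr.
Apply parts again with u = sin(r), dv = exp(-r) dr: ∫ exp(-r)*sin(r) dr = -exp(-r)*sin(r) + I. Substituting back brings back I: I = exp(-r)*sin(r) - exp(-r)*cos(r) − I.
Solving for I: (1 + 1)·I equals the remaining terms, so I = (1/2)·(exp(-r)*sin(r) - exp(-r)*cos(r)).

exp(-r)*sin(r)/2 - exp(-r)*cos(r)/2 + C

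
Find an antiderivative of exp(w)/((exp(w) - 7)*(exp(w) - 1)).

log(exp(w) - 7)/6 - log(exp(w) - 1)/6 + C

Let u = e^w, du = e^w dw.
The integral becomes ∫ du/((u-1)(u-7)); decompose into partial fractions.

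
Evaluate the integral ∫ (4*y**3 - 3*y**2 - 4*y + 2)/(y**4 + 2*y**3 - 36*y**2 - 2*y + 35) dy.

407*log(y - 5)/288 + log(y - 1)/64 - log(y + 1)/72 + 1489*log(y + 7)/576 + C

Factor the denominator: (y - 5)*(y - 1)*(y + 1)*(y + 7).
Partial-fraction decomposition: 1489/(576*(y + 7)) - 1/(72*(y + 1)) + 1/(64*(y - 1)) + 407/(288*(y - 5)).
Integrate each term: A/(y−a) contributes A·log|y−a|.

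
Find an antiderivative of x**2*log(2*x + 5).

x**3*log(2*x + 5)/3 - x**3/9 + 5*x**2/12 - 25*x/12 + 125*log(2*x + 5)/24 + C

Use integration by parts with u = log(2*x + 5), dv = x**2 dx.
Then du = 2/(2*x + 5) dx and v = x**3/3.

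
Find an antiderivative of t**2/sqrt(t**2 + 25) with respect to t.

t*sqrt(t**2 + 25)/2 - 25*log(t + sqrt(t**2 + 25))/2 + C

Substitute t = 5·tan(θ), so dt = 5·sec(θ)^2 dθ and the radical becomes sqrt(t**2 + 25) = 5·sec(θ) by the Pythagorean identity.
Integrate the resulting trig expression in θ, then back-substitute tan(θ) = t/5, sec(θ) = sqrt(t**2 + 25)/5 (absorbing any constant into C).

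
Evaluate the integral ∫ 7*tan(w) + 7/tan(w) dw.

Let u = tan(w), so du = (tan(w)**2 + 1) dw.
Rewriting, the integral becomes 7·∫ 1/u du = 7·log(u).
Substituting back, u = tan(w).

7*log(tan(w)) + C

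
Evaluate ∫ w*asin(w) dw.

w**2*asin(w)/2 + w*sqrt(-w**2 + 1)/4 - asin(w)/4 + C

Use integration by parts with u = arcsin(w), dv = w dw.
Then du = 1/sqrt(-w**2 + 1) dw.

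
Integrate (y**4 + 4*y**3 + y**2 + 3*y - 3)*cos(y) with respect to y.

Use integration by parts with u = y**4 + 4*y**3 + y**2 + 3*y - 3, dv = cos(y) dy, so v = sin(y).
Apply parts 4 times (tabular method): alternate signs, differentiate u down to 0, integrate dv up.

y**4*sin(y) + 4*y**3*sin(y) + 4*y**3*cos(y) - 11*y**2*sin(y) + 12*y**2*cos(y) - 21*y*sin(y) - 22*y*cos(y) + 19*sin(y) - 21*cos(y) + C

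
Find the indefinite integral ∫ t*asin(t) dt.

Use integration by parts with u = arcsin(t), dv = t dt.
Then du = 1/sqrt(-t**2 + 1) dt.

t**2*asin(t)/2 + t*sqrt(-t**2 + 1)/4 - asin(t)/4 + C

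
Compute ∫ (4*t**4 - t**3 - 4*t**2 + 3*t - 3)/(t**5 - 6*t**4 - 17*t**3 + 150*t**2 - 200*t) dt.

3*log(t)/200 + 2287*log(t - 5)/150 - 905*log(t - 4)/72 + 43*log(t - 2)/84 + 2507*log(t + 5)/3150 + C

Factor the denominator: t*(t - 5)*(t - 4)*(t - 2)*(t + 5).
Partial-fraction decomposition: 2507/(3150*(t + 5)) + 43/(84*(t - 2)) - 905/(72*(t - 4)) + 2287/(150*(t - 5)) + 3/(200*t).
Integrate each term: A/(t−a) contributes A·log|t−a|.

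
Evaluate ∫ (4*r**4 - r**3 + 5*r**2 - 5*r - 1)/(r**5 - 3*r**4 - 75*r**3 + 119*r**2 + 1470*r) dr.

-log(r)/1470 + 1384391*log(r - 7)/596232 - 1387*log(r + 5)/360 + 5609*log(r + 6)/1014 - 4735/(546*r - 3822) + C

Factor the denominator: r*(r - 7)**2*(r + 5)*(r + 6).
Partial-fraction decomposition: 5609/(1014*(r + 6)) - 1387/(360*(r + 5)) + 1384391/(596232*(r - 7)) + 4735/(546*(r - 7)**2) - 1/(1470*r).
Integrate each term; A/(r−a) gives A·log|r−a|; A/(r−a)² gives −A/(r−a).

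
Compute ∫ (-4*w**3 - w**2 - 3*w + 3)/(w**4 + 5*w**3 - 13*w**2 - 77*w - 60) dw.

-281*log(w - 4)/315 - 9*log(w + 1)/40 + 111*log(w + 3)/28 - 493*log(w + 5)/72 + C

Factor the denominator: (w - 4)*(w + 1)*(w + 3)*(w + 5).
Partial-fraction decomposition: -493/(72*(w + 5)) + 111/(28*(w + 3)) - 9/(40*(w + 1)) - 281/(315*(w - 4)).
Integrate each term: A/(w−a) contributes A·log|w−a|.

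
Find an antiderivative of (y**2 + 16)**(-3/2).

y/(16*sqrt(y**2 + 16)) + C

Substitute y = 4·tan(θ), so dy = 4·sec(θ)^2 dθ and the radical becomes sqrt(y**2 + 16) = 4·sec(θ) by the Pythagorean identity.
Integrate the resulting trig expression in θ, then back-substitute tan(θ) = y/4, sec(θ) = sqrt(y**2 + 16)/4 (absorbing any constant into C).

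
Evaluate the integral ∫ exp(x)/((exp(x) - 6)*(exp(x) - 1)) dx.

log(exp(x) - 6)/5 - log(exp(x) - 1)/5 + C

Let u = e^x, du = e^x dx.
The integral becomes ∫ du/((u-1)(u-6)); decompose into partial fractions.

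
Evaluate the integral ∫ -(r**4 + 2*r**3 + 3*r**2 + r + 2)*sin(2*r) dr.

Use integration by parts with u = r**4 + 2*r**3 + 3*r**2 + r + 2, dv = -sin(2*r) dr, so v = cos(2*r)/2.
Apply parts 4 times (tabular method): alternate signs, differentiate u down to 0, integrate dv up.

r**4*cos(2*r)/2 - r**3*sin(2*r) + r**3*cos(2*r) - 3*r**2*sin(2*r)/2 - r*cos(2*r) + sin(2*r)/2 + cos(2*r) + C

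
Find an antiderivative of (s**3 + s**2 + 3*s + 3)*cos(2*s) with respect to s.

Use integration by parts with u = s**3 + s**2 + 3*s + 3, dv = cos(2*s) ds, so v = sin(2*s)/2.
Apply parts 3 times (tabular method): alternate signs, differentiate u down to 0, integrate dv up.

s**3*sin(2*s)/2 + s**2*sin(2*s)/2 + 3*s**2*cos(2*s)/4 + 3*s*sin(2*s)/4 + s*cos(2*s)/2 + 5*sin(2*s)/4 + 3*cos(2*s)/8 + C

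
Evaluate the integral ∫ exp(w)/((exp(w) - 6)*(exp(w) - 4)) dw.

Let u = e^w, du = e^w dw.
The integral becomes ∫ du/((u-6)(u-4)); decompose into partial fractions.

log(exp(w) - 6)/2 - log(exp(w) - 4)/2 + C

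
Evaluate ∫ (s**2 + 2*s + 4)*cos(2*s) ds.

s**2*sin(2*s)/2 + s*sin(2*s) + s*cos(2*s)/2 + 7*sin(2*s)/4 + cos(2*s)/2 + C

Use integration by parts with u = s**2 + 2*s + 4, dv = cos(2*s) ds, so v = sin(2*s)/2.
Apply parts 2 times (tabular method): alternate signs, differentiate u down to 0, integrate dv up.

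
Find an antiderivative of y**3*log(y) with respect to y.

y**4*log(y)/4 - y**4/16 + C

Use integration by parts with u = log(y), dv = y**3 dy.
Then du = 1/y dy and v = y**4/4.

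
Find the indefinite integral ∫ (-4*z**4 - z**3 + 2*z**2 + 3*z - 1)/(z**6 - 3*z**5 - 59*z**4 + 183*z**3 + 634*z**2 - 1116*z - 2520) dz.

-5311*log(z - 6)/2496 + 2561*log(z - 5)/1176 - 13*log(z - 3)/60 - 5391*log(z + 2)/78400 + 1837*log(z + 7)/7800 - 11/(280*z + 560) + C

Factor the denominator: (z - 6)*(z - 5)*(z - 3)*(z + 2)**2*(z + 7).
Partial-fraction decomposition: 1837/(7800*(z + 7)) - 5391/(78400*(z + 2)) + 11/(280*(z + 2)**2) - 13/(60*(z - 3)) + 2561/(1176*(z - 5)) - 5311/(2496*(z - 6)).
Integrate each term; A/(z−a) gives A·log|z−a|; A/(z−a)² gives −A/(z−a).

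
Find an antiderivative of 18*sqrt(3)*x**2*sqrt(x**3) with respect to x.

Let u = 3*x**3, so du = (9*x**2) dx.
Rewriting, the integral becomes 2·∫ √u du = 2·(2/3)u^(3/2).
Substituting back, u = 3*x**3.

4*sqrt(3)*(x**3)**(3/2) + C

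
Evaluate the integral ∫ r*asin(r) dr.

r**2*asin(r)/2 + r*sqrt(-r**2 + 1)/4 - asin(r)/4 + C

Use integration by parts with u = arcsin(r), dv = r dr.
Then du = 1/sqrt(-r**2 + 1) dr.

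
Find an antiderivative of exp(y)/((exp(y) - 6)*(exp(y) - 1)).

log(exp(y) - 6)/5 - log(exp(y) - 1)/5 + C

Let u = e^y, du = e^y dy.
The integral becomes ∫ du/((u-1)(u-6)); decompose into partial fractions.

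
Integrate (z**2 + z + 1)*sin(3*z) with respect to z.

-z**2*cos(3*z)/3 + 2*z*sin(3*z)/9 - z*cos(3*z)/3 + sin(3*z)/9 - 7*cos(3*z)/27 + C

Use integration by parts with u = z**2 + z + 1, dv = sin(3*z) dz, so v = -cos(3*z)/3.
Apply parts 2 times (tabular method): alternate signs, differentiate u down to 0, integrate dv up.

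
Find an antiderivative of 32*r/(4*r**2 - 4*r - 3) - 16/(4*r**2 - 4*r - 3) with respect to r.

4*log(4*r**2 - 4*r - 3) + C

Let u = 4*r**2 - 4*r - 3, so du = (8*r - 4) dr.
Rewriting, the integral becomes 4·∫ 1/u du = 4·log(u).
Substituting back, u = 4*r**2 - 4*r - 3.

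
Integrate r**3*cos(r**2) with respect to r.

r**2*sin(r**2)/2 + cos(r**2)/2 + C

Let u = r², du = 2r dr; rewrite as (1/2)∫ u^1·cos(1u) du.
Now integrate by parts 1 time.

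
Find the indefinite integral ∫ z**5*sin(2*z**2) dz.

Let u = z², du = 2z dz; rewrite as (1/2)∫ u^2·sin(2u) du.
Now integrate by parts 2 times.

-z**4*cos(2*z**2)/4 + z**2*sin(2*z**2)/4 + cos(2*z**2)/8 + C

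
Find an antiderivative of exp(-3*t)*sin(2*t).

-3*exp(-3*t)*sin(2*t)/13 - 2*exp(-3*t)*cos(2*t)/13 + C

Let I denote the integral. Integrate by parts with u = sin(2*t), dv = exp(-3*t) dt, so v = -exp(-3*t)/3: I = -exp(-3*t)*sin(2*t)/3 + (2/3)·∫ exp(-3*t)*cos(2*t) dt.
Apply parts again with u = cos(2*t), dv = exp(-3*t) dt: ∫ exp(-3*t)*cos(2*t) dt = -exp(-3*t)*cos(2*t)/3 − (2/3)·I. Substituting back brings back I: I = -exp(-3*t)*sin(2*t)/3 - 2*exp(-3*t)*cos(2*t)/9 − (4/9)·I.
Solving for I: (1 + 4/9)·I equals the remaining terms, so I = (9/13)·(-exp(-3*t)*sin(2*t)/3 - 2*exp(-3*t)*cos(2*t)/9).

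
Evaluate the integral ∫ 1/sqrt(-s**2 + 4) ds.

asin(s/2) + C

Substitute s = 2·sin(θ), so ds = 2·cos(θ) dθ and the radical becomes sqrt(-s**2 + 4) = 2·cos(θ) by the Pythagorean identity.
Integrate the resulting trig expression in θ, then back-substitute θ = asin(s/2), sin(θ) = s/2, cos(θ) = sqrt(-s**2 + 4)/2 (absorbing any constant into C).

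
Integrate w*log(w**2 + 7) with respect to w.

Let u = w**2 + 7, so du = (2*w) dw.
The integral becomes (1/2)·∫ log(u) du; integrate by parts with u′=log(u), dv′=du.

w**2*log(w**2 + 7)/2 - w**2/2 + 7*log(w**2 + 7)/2 + C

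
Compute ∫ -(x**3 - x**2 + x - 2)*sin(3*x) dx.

Use integration by parts with u = x**3 - x**2 + x - 2, dv = -sin(3*x) dx, so v = cos(3*x)/3.
Apply parts 3 times (tabular method): alternate signs, differentiate u down to 0, integrate dv up.

x**3*cos(3*x)/3 - x**2*sin(3*x)/3 - x**2*cos(3*x)/3 + 2*x*sin(3*x)/9 + x*cos(3*x)/9 - sin(3*x)/27 - 16*cos(3*x)/27 + C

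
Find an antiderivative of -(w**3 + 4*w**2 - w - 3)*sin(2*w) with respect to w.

Use integration by parts with u = w**3 + 4*w**2 - w - 3, dv = -sin(2*w) dw, so v = cos(2*w)/2.
Apply parts 3 times (tabular method): alternate signs, differentiate u down to 0, integrate dv up.

w**3*cos(2*w)/2 - 3*w**2*sin(2*w)/4 + 2*w**2*cos(2*w) - 2*w*sin(2*w) - 5*w*cos(2*w)/4 + 5*sin(2*w)/8 - 5*cos(2*w)/2 + C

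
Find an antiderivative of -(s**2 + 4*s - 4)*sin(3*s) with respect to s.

Use integration by parts with u = s**2 + 4*s - 4, dv = -sin(3*s) ds, so v = cos(3*s)/3.
Apply parts 2 times (tabular method): alternate signs, differentiate u down to 0, integrate dv up.

s**2*cos(3*s)/3 - 2*s*sin(3*s)/9 + 4*s*cos(3*s)/3 - 4*sin(3*s)/9 - 38*cos(3*s)/27 + C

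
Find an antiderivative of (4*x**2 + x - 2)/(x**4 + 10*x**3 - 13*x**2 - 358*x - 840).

74*log(x - 6)/715 - 29*log(x + 4)/15 + 93*log(x + 5)/22 - 187*log(x + 7)/78 + C

Factor the denominator: (x - 6)*(x + 4)*(x + 5)*(x + 7).
Partial-fraction decomposition: -187/(78*(x + 7)) + 93/(22*(x + 5)) - 29/(15*(x + 4)) + 74/(715*(x - 6)).
Integrate each term: A/(x−a) contributes A·log|x−a|.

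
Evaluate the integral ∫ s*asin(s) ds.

s**2*asin(s)/2 + s*sqrt(-s**2 + 1)/4 - asin(s)/4 + C

Use integration by parts with u = arcsin(s), dv = s ds.
Then du = 1/sqrt(-s**2 + 1) ds.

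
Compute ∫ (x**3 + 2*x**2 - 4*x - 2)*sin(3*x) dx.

Use integration by parts with u = x**3 + 2*x**2 - 4*x - 2, dv = sin(3*x) dx, so v = -cos(3*x)/3.
Apply parts 3 times (tabular method): alternate signs, differentiate u down to 0, integrate dv up.

-x**3*cos(3*x)/3 + x**2*sin(3*x)/3 - 2*x**2*cos(3*x)/3 + 4*x*sin(3*x)/9 + 14*x*cos(3*x)/9 - 14*sin(3*x)/27 + 22*cos(3*x)/27 + C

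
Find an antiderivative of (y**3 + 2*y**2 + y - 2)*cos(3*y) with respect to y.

y**3*sin(3*y)/3 + 2*y**2*sin(3*y)/3 + y**2*cos(3*y)/3 + y*sin(3*y)/9 + 4*y*cos(3*y)/9 - 22*sin(3*y)/27 + cos(3*y)/27 + C

Use integration by parts with u = y**3 + 2*y**2 + y - 2, dv = cos(3*y) dy, so v = sin(3*y)/3.
Apply parts 3 times (tabular method): alternate signs, differentiate u down to 0, integrate dv up.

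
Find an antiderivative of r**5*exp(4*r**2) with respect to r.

Let u = r², du = 2r dr; rewrite as (1/2)∫ u^2·exp(4u) du.
Now integrate by parts 2 times.

(8*r**4 - 4*r**2 + 1)*exp(4*r**2)/64 + C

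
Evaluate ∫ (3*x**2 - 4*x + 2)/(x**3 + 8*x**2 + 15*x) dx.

Factor the denominator: x*(x + 3)*(x + 5).
Partial-fraction decomposition: 97/(10*(x + 5)) - 41/(6*(x + 3)) + 2/(15*x).
Integrate each term: A/(x−a) contributes A·log|x−a|.

2*log(x)/15 - 41*log(x + 3)/6 + 97*log(x + 5)/10 + C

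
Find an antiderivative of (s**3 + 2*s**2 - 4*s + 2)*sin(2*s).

-s**3*cos(2*s)/2 + 3*s**2*sin(2*s)/4 - s**2*cos(2*s) + s*sin(2*s) + 11*s*cos(2*s)/4 - 11*sin(2*s)/8 - cos(2*s)/2 + C

Use integration by parts with u = s**3 + 2*s**2 - 4*s + 2, dv = sin(2*s) ds, so v = -cos(2*s)/2.
Apply parts 3 times (tabular method): alternate signs, differentiate u down to 0, integrate dv up.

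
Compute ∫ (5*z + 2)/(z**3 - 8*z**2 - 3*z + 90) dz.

Factor the denominator: (z - 6)*(z - 5)*(z + 3).
Partial-fraction decomposition: -13/(72*(z + 3)) - 27/(8*(z - 5)) + 32/(9*(z - 6)).
Integrate each term: A/(z−a) contributes A·log|z−a|.

32*log(z - 6)/9 - 27*log(z - 5)/8 - 13*log(z + 3)/72 + C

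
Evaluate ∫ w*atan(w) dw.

Use integration by parts with u = arctan(w), dv = w dw.
Then du = 1/(w**2 + 1) dw.

w**2*atan(w)/2 - w/2 + atan(w)/2 + C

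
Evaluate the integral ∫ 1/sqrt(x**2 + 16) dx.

Substitute x = 4·tan(θ), so dx = 4·sec(θ)^2 dθ and the radical becomes sqrt(x**2 + 16) = 4·sec(θ) by the Pythagorean identity.
Integrate the resulting trig expression in θ, then back-substitute tan(θ) = x/4, sec(θ) = sqrt(x**2 + 16)/4 (absorbing any constant into C).

log(x + sqrt(x**2 + 16)) + C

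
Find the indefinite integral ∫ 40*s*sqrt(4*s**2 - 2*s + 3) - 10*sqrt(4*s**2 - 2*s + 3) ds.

10*(4*s**2 - 2*s + 3)**(3/2)/3 + C

Let u = 4*s**2 - 2*s + 3, so du = (8*s - 2) ds.
Rewriting, the integral becomes 5·∫ √u du = 5·(2/3)u^(3/2).
Substituting back, u = 4*s**2 - 2*s + 3.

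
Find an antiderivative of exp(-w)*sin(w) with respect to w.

-exp(-w)*sin(w)/2 - exp(-w)*cos(w)/2 + C

Let I denote the integral. Integrate by parts with u = sin(w), dv = exp(-w) dw, so v = -exp(-w): I = -exp(-w)*sin(w) + ∫ exp(-w)*cos(w) dw.
Apply parts again with u = cos(w), dv = exp(-w) dw: ∫ exp(-w)*cos(w) dw = -exp(-w)*cos(w) − I. Substituting back brings back I: I = -exp(-w)*sin(w) - exp(-w)*cos(w) − I.
Solving for I: (1 + 1)·I equals the remaining terms, so I = (1/2)·(-exp(-w)*sin(w) - exp(-w)*cos(w)).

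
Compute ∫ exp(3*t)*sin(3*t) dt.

Let I denote the integral. Integrate by parts with u = sin(3*t), dv = exp(3*t) dt, so v = exp(3*t)/3: I = exp(3*t)*sin(3*t)/3 − ∫ exp(3*t)*cos(3*t) dt.
Apply parts again with u = cos(3*t), dv = exp(3*t) dt: ∫ exp(3*t)*cos(3*t) dt = exp(3*t)*cos(3*t)/3 + I. Substituting back brings back I: I = exp(3*t)*sin(3*t)/3 - exp(3*t)*cos(3*t)/3 − I.
Solving for I: (1 + 1)·I equals the remaining terms, so I = (1/2)·(exp(3*t)*sin(3*t)/3 - exp(3*t)*cos(3*t)/3).

exp(3*t)*sin(3*t)/6 - exp(3*t)*cos(3*t)/6 + C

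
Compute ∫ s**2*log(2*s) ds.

s**3*(log(s) + log(2))/3 - s**3/9 + C

Use integration by parts with u = log(2*s), dv = s**2 ds.
Then du = 1/s ds and v = s**3/3.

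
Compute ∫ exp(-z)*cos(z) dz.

exp(-z)*sin(z)/2 - exp(-z)*cos(z)/2 + C

Let I denote the integral. Integrate by parts with u = cos(z), dv = exp(-z) dz, so v = -exp(-z): I = -exp(-z)*cos(z) − ∫ exp(-z)*sin(z) dz.
Apply parts again with u = sin(z), dv = exp(-z) dz: ∫ exp(-z)*sin(z) dz = -exp(-z)*sin(z) + I. Substituting back brings back I: I = exp(-z)*sin(z) - exp(-z)*cos(z) − I.
Solving for I: (1 + 1)·I equals the remaining terms, so I = (1/2)·(exp(-z)*sin(z) - exp(-z)*cos(z)).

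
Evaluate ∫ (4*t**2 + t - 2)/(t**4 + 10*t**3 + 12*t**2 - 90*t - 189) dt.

37*log(t - 3)/360 + 307*log(t + 3)/288 - 187*log(t + 7)/160 + 31/(24*t + 72) + C

Factor the denominator: (t - 3)*(t + 3)**2*(t + 7).
Partial-fraction decomposition: -187/(160*(t + 7)) + 307/(288*(t + 3)) - 31/(24*(t + 3)**2) + 37/(360*(t - 3)).
Integrate each term; A/(t−a) gives A·log|t−a|; A/(t−a)² gives −A/(t−a).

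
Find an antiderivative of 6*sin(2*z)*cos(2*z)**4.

Let u = cos(2*z), so du = (-2*sin(2*z)) dz.
Rewriting, the integral becomes -3·∫ u^4 du = -3·u^5/5.
Substituting back, u = cos(2*z).

-3*cos(2*z)**5/5 + C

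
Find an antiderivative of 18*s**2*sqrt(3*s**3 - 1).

Let u = 3*s**3 - 1, so du = (9*s**2) ds.
Rewriting, the integral becomes 2·∫ √u du = 2·(2/3)u^(3/2).
Substituting back, u = 3*s**3 - 1.

4*(3*s**3 - 1)**(3/2)/3 + C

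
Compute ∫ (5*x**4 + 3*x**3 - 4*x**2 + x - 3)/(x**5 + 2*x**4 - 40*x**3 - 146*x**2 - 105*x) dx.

Factor the denominator: x*(x - 7)*(x + 1)*(x + 3)*(x + 5).
Partial-fraction decomposition: 1321/(240*(x + 5)) - 47/(20*(x + 3)) - 3/(32*(x + 1)) + 6421/(3360*(x - 7)) + 1/(35*x).
Integrate each term: A/(x−a) contributes A·log|x−a|.

log(x)/35 + 6421*log(x - 7)/3360 - 3*log(x + 1)/32 - 47*log(x + 3)/20 + 1321*log(x + 5)/240 + C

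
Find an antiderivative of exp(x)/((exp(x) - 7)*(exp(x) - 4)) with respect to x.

log(exp(x) - 7)/3 - log(exp(x) - 4)/3 + C

Let u = e^x, du = e^x dx.
The integral becomes ∫ du/((u-4)(u-7)); decompose into partial fractions.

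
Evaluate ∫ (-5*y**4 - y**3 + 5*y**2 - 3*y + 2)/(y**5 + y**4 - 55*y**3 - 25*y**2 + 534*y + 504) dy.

-3266*log(y - 6)/819 + 91*log(y - 4)/55 + log(y + 1)/70 + 23*log(y + 3)/36 - 1899*log(y + 7)/572 + C

Factor the denominator: (y - 6)*(y - 4)*(y + 1)*(y + 3)*(y + 7).
Partial-fraction decomposition: -1899/(572*(y + 7)) + 23/(36*(y + 3)) + 1/(70*(y + 1)) + 91/(55*(y - 4)) - 3266/(819*(y - 6)).
Integrate each term: A/(y−a) contributes A·log|y−a|.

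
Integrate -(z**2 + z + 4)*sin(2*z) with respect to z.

z**2*cos(2*z)/2 - z*sin(2*z)/2 + z*cos(2*z)/2 - sin(2*z)/4 + 7*cos(2*z)/4 + C

Use integration by parts with u = z**2 + z + 4, dv = -sin(2*z) dz, so v = cos(2*z)/2.
Apply parts 2 times (tabular method): alternate signs, differentiate u down to 0, integrate dv up.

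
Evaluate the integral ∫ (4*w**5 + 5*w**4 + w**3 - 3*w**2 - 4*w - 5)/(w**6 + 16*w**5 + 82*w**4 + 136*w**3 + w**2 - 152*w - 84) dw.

-log(w - 1)/336 - 127*log(w + 1)/900 + 13*log(w + 2)/12 - 24929*log(w + 6)/700 + 5569*log(w + 7)/144 - 1/(15*w + 15) + C

Factor the denominator: (w - 1)*(w + 1)**2*(w + 2)*(w + 6)*(w + 7).
Partial-fraction decomposition: 5569/(144*(w + 7)) - 24929/(700*(w + 6)) + 13/(12*(w + 2)) - 127/(900*(w + 1)) + 1/(15*(w + 1)**2) - 1/(336*(w - 1)).
Integrate each term; A/(w−a) gives A·log|w−a|; A/(w−a)² gives −A/(w−a).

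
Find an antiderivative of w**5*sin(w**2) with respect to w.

-w**4*cos(w**2)/2 + w**2*sin(w**2) + cos(w**2) + C

Let u = w², du = 2w dw; rewrite as (1/2)∫ u^2·sin(1u) du.
Now integrate by parts 2 times.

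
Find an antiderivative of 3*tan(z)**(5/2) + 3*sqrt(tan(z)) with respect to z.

2*tan(z)**(3/2) + C

Let u = tan(z), so du = (tan(z)**2 + 1) dz.
Rewriting, the integral becomes 3·∫ √u du = 3·(2/3)u^(3/2).
Substituting back, u = tan(z).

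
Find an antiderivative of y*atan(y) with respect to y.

y**2*atan(y)/2 - y/2 + atan(y)/2 + C

Use integration by parts with u = arctan(y), dv = y dy.
Then du = 1/(y**2 + 1) dy.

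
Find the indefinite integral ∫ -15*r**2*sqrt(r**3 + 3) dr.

Let u = r**3 + 3, so du = (3*r**2) dr.
Rewriting, the integral becomes -5·∫ √u du = -5·(2/3)u^(3/2).
Substituting back, u = r**3 + 3.

-10*(r**3 + 3)**(3/2)/3 + C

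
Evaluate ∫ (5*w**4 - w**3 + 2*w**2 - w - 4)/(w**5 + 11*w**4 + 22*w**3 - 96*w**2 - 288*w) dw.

Factor the denominator: w*(w - 3)*(w + 4)**2*(w + 6).
Partial-fraction decomposition: 3385/(108*(w + 6)) - 10447/(392*(w + 4)) + 172/(7*(w + 4)**2) + 389/(1323*(w - 3)) + 1/(72*w).
Integrate each term; A/(w−a) gives A·log|w−a|; A/(w−a)² gives −A/(w−a).

log(w)/72 + 389*log(w - 3)/1323 - 10447*log(w + 4)/392 + 3385*log(w + 6)/108 - 172/(7*w + 28) + C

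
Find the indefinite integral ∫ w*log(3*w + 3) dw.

w**2*log(3*w + 3)/2 - w**2/4 + w/2 - log(w + 1)/2 + C

Use integration by parts with u = log(3*w + 3), dv = w dw.
Then du = 3/(3*w + 3) dw and v = w**2/2.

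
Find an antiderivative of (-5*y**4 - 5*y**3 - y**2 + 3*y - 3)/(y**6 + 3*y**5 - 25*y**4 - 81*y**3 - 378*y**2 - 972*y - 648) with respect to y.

Factor the denominator: (y - 6)*(y + 1)*(y + 2)*(y + 6)*(y**2 + 9).
Partial-fraction decomposition: -(287*y + 1363)/(1950*(y**2 + 9)) + 1819/(3600*(y + 6)) - 53/(416*(y + 2)) + 1/(50*(y + 1)) - 361/(1440*(y - 6)).
Integrate each term; A/(y−a) gives A·log|y−a|; the (By+D)/(y²+p²) term gives a log and an atan.

-361*log(y - 6)/1440 + log(y + 1)/50 - 53*log(y + 2)/416 + 1819*log(y + 6)/3600 - 287*log(y**2 + 9)/3900 - 1363*atan(y/3)/5850 + C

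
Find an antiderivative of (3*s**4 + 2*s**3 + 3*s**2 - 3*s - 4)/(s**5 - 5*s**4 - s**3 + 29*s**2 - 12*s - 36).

-1159*log(s - 3)/400 + 11*log(s - 2)/2 - log(s + 1)/16 + 23*log(s + 2)/50 - 311/(20*s - 60) + C

Factor the denominator: (s - 3)**2*(s - 2)*(s + 1)*(s + 2).
Partial-fraction decomposition: 23/(50*(s + 2)) - 1/(16*(s + 1)) + 11/(2*(s - 2)) - 1159/(400*(s - 3)) + 311/(20*(s - 3)**2).
Integrate each term; A/(s−a) gives A·log|s−a|; A/(s−a)² gives −A/(s−a).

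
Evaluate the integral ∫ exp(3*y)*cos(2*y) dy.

2*exp(3*y)*sin(2*y)/13 + 3*exp(3*y)*cos(2*y)/13 + C

Let I denote the integral. Integrate by parts with u = cos(2*y), dv = exp(3*y) dy, so v = exp(3*y)/3: I = exp(3*y)*cos(2*y)/3 + (2/3)·∫ exp(3*y)*sin(2*y) dy.
Apply parts again with u = sin(2*y), dv = exp(3*y) dy: ∫ exp(3*y)*sin(2*y) dy = exp(3*y)*sin(2*y)/3 − (2/3)·I. Substituting back brings back I: I = 2*exp(3*y)*sin(2*y)/9 + exp(3*y)*cos(2*y)/3 − (4/9)·I.
Solving for I: (1 + 4/9)·I equals the remaining terms, so I = (9/13)·(2*exp(3*y)*sin(2*y)/9 + exp(3*y)*cos(2*y)/3).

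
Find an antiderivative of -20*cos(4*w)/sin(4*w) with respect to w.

-5*log(sin(4*w)) + C

Let u = sin(4*w), so du = (4*cos(4*w)) dw.
Rewriting, the integral becomes -5·∫ 1/u du = -5·log(u).
Substituting back, u = sin(4*w).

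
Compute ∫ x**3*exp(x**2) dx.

(x**2 - 1)*exp(x**2)/2 + C

Let u = x², du = 2x dx; rewrite as (1/2)∫ u^1·exp(1u) du.
Now integrate by parts 1 time.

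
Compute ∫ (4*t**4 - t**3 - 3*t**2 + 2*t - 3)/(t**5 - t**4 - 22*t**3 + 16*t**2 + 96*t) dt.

Factor the denominator: t*(t - 4)*(t - 3)*(t + 2)*(t + 4).
Partial-fraction decomposition: 147/(64*(t + 4)) - 53/(120*(t + 2)) - 13/(5*(t - 3)) + 917/(192*(t - 4)) - 1/(32*t).
Integrate each term: A/(t−a) contributes A·log|t−a|.

-log(t)/32 + 917*log(t - 4)/192 - 13*log(t - 3)/5 - 53*log(t + 2)/120 + 147*log(t + 4)/64 + C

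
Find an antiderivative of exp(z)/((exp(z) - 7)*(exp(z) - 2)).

Let u = e^z, du = e^z dz.
The integral becomes ∫ du/((u-7)(u-2)); decompose into partial fractions.

log(exp(z) - 7)/5 - log(exp(z) - 2)/5 + C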